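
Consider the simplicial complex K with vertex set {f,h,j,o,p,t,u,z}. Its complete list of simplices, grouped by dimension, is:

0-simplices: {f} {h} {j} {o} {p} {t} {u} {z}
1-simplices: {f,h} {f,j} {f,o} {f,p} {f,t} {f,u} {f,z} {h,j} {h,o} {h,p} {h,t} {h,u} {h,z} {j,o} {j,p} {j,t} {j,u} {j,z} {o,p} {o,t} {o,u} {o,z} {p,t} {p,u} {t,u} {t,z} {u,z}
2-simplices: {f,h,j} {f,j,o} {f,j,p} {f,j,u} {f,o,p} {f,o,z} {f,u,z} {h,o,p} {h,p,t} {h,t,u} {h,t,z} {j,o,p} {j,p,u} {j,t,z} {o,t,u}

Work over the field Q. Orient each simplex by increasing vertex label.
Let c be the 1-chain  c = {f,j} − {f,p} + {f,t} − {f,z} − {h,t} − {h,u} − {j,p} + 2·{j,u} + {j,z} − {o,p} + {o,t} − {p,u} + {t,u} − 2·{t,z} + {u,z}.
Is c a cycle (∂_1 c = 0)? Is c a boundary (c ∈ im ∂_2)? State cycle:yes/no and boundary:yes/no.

cycle:no boundary:no

n_0=8 n_1=27 n_2=15  [Q]
∂1: piv[fh,fj,fo,fp,ft,fu,fz] rk=7  ker:hj,ho,hp,ht,hu,hz,jo,jp,jt,ju,jz,op,ot,ou,oz,pt,pu,tu,tz,uz
∂2: piv[fhj,fjo,fjp,fju,fop,foz,fuz,hop,hpt,htu,htz,jpu,jtz,otu] rk=14  ker:jop
∂1c = 2·{h} − {j} − 2·{p} + 2·{t} − {z}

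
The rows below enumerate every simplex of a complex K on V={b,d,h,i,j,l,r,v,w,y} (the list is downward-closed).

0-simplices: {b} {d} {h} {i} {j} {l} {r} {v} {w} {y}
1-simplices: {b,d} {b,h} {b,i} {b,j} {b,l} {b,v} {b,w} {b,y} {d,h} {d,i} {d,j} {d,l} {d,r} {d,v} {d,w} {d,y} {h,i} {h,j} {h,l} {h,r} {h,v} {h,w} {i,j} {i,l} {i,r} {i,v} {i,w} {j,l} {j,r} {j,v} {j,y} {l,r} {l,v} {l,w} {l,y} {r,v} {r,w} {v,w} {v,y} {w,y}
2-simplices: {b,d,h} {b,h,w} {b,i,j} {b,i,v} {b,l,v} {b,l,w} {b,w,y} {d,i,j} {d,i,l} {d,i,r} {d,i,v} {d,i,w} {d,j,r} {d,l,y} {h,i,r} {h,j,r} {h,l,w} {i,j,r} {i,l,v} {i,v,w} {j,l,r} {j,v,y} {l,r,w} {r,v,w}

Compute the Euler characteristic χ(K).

χ(K)=-6

n_0=10 n_1=40 n_2=24
χ=+10−40+24=-6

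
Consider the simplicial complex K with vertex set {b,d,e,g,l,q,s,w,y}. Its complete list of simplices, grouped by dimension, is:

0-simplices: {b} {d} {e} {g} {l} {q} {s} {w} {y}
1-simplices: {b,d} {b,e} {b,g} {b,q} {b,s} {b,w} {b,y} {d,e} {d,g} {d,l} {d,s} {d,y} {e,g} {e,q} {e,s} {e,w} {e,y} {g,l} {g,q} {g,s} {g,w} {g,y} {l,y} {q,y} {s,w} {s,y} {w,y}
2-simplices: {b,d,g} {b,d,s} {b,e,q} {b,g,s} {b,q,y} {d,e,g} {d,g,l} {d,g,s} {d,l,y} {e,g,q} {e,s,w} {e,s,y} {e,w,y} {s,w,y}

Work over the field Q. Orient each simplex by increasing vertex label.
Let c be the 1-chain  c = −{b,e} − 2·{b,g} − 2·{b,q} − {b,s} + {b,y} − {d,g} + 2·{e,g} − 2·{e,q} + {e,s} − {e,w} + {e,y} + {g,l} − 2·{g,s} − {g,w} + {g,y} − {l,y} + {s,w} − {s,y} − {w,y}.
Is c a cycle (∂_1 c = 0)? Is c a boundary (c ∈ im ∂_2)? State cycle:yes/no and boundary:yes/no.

n_0=9 n_1=27 n_2=14  [Q]
∂1: piv[bd,be,bg,bq,bs,bw,by,dl] rk=8  ker:de,dg,ds,dy,eg,eq,es,ew,ey,gl,gq,gs,gw,gy,ly,qy,sw,sy,wy
∂2: piv[bdg,bds,beq,bgs,bqy,deg,dgl,dly,egq,esw,esy,ewy] rk=12  ker:dgs,swy
∂1c = 5·{b} + {d} − 2·{e} + 2·{l} − 4·{q} − 2·{s}

cycle:no boundary:no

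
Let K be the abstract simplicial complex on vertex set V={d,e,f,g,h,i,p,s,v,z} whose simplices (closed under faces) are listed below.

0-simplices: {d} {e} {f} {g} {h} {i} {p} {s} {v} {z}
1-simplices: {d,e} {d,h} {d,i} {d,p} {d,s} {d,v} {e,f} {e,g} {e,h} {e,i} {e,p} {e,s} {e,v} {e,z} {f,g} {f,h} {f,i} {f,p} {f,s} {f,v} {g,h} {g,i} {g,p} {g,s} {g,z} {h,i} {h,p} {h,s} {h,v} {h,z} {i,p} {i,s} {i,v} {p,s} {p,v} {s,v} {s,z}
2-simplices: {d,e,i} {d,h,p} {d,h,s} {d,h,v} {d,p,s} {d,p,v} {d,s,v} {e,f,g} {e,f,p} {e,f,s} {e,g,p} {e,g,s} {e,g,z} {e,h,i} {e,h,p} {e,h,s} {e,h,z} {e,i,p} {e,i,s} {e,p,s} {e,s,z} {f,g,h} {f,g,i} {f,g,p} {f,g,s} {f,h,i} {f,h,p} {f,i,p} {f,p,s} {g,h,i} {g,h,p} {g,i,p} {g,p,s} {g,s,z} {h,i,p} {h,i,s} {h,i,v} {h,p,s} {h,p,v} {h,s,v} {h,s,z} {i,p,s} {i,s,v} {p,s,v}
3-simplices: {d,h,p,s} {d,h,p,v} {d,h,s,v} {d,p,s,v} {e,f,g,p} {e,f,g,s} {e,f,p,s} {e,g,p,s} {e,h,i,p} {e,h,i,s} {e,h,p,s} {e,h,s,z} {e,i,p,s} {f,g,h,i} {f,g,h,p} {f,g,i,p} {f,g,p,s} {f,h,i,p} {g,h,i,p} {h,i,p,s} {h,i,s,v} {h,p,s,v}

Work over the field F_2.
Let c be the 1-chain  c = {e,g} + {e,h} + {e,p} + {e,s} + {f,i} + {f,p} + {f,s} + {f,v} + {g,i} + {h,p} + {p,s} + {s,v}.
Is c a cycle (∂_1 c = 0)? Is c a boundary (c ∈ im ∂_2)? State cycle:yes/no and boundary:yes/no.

cycle:yes boundary:no

n_0=10 n_1=37 n_2=44 n_3=22  [Z2]
∂1: piv[de,dh,di,dp,ds,dv,ef,eg,ez] rk=9  ker:eh,ei,ep,es,ev,fg,fh,fi,fp,fs,fv,gh,gi,gp,gs,gz,hi,hp,hs,hv,hz,ip,is,iv,ps,pv,sv,sz
∂2: piv[dei,dhp,dhs,dhv,dps,dpv,dsv,efg,efp,efs,egp,egs,egz,ehi,ehp,ehs,ehz,eip,eis,esz,fgh,fgi,fhi,fhp,hiv] rk=25  ker:eps,fgp,fgs,fip,fps,ghi,ghp,gip,gps,gsz,hip,his,hps,hpv,hsv,hsz,ips,isv,psv
∂3: piv[dhps,dhpv,dhsv,dpsv,efgp,efgs,efps,egps,ehip,ehis,ehps,ehsz,eips,fghi,fghp,fgip,fhip,hisv] rk=18  ker:fgps,ghip,hips,hpsv
∂1c = 0
c vs im∂2: residual ≠ 0 ⇒ not boundary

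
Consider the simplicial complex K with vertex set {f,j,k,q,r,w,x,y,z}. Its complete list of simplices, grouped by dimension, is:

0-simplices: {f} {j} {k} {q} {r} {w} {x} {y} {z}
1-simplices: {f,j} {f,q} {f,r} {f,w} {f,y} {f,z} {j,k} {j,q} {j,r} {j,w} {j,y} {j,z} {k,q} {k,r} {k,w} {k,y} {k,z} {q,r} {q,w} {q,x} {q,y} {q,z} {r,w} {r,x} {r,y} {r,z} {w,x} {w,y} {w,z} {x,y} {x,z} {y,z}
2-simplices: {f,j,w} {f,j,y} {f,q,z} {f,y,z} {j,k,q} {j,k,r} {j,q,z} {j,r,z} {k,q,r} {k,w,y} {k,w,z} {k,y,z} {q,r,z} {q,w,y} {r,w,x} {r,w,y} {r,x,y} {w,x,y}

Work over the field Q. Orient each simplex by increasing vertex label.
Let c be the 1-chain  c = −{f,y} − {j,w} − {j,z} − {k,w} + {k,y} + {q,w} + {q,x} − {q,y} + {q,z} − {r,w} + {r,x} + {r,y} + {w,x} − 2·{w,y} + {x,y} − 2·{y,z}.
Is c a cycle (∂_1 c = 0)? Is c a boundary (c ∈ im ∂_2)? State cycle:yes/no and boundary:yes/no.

n_0=9 n_1=32 n_2=18  [Q]
∂1: piv[fj,fq,fr,fw,fy,fz,jk,qx] rk=8  ker:jq,jr,jw,jy,jz,kq,kr,kw,ky,kz,qr,qw,qy,qz,rw,rx,ry,rz,wx,wy,wz,xy,xz,yz
∂2: piv[fjw,fjy,fqz,fyz,jkq,jkr,jqz,jrz,kqr,kwy,kwz,kyz,qwy,rwx,rwy,rxy] rk=16  ker:qrz,wxy
∂1c = {f} + 2·{j} − 2·{q} − {r} − {w} + 2·{x} + {y} − 2·{z}

cycle:no boundary:no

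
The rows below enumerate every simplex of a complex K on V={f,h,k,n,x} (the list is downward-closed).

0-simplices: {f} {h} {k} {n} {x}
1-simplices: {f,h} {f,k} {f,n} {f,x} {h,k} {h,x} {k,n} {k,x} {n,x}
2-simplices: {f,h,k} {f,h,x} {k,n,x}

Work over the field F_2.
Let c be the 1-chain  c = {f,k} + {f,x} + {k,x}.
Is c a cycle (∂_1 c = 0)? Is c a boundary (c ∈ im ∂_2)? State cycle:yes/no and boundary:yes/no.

n_0=5 n_1=9 n_2=3  [Z2]
∂1: piv[fh,fk,fn,fx] rk=4  ker:hk,hx,kn,kx,nx
∂2: piv[fhk,fhx,knx] rk=3
∂1c = 0
c vs im∂2: residual ≠ 0 ⇒ not boundary

cycle:yes boundary:no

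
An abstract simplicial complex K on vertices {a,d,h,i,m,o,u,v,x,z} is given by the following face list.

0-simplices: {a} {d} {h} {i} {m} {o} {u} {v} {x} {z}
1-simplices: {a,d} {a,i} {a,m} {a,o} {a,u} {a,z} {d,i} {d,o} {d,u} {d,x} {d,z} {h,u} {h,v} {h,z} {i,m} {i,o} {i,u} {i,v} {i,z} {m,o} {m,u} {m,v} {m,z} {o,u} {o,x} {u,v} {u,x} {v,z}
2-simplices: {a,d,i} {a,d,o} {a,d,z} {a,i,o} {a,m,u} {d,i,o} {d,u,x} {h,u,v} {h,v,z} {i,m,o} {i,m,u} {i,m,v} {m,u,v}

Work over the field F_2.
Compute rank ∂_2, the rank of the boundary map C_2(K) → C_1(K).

n_0=10 n_1=28 n_2=13  [Z2]
∂1: piv[ad,ai,am,ao,au,az,dx,hu,hv] rk=9  ker:di,do,du,dz,hz,im,io,iu,iv,iz,mo,mu,mv,mz,ou,ox,uv,ux,vz
∂2: piv[adi,ado,adz,aio,amu,dux,huv,hvz,imo,imu,imv,muv] rk=12  ker:dio
rk∂_2=12

rank∂_2=12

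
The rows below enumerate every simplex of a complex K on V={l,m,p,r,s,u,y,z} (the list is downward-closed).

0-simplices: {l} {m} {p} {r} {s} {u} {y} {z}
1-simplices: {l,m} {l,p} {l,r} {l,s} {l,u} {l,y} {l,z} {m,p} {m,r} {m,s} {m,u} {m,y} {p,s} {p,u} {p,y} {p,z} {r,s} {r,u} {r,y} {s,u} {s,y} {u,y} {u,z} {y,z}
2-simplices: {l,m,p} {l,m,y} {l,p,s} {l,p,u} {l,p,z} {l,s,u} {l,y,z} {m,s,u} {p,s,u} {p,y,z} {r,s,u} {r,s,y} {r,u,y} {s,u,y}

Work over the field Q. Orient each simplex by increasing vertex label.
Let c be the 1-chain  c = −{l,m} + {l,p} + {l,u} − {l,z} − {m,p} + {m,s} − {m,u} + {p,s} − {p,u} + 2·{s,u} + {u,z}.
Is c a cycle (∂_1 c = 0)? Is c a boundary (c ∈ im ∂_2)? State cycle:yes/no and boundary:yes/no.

cycle:yes boundary:no

n_0=8 n_1=24 n_2=14  [Q]
∂1: piv[lm,lp,lr,ls,lu,ly,lz] rk=7  ker:mp,mr,ms,mu,my,ps,pu,py,pz,rs,ru,ry,su,sy,uy,uz,yz
∂2: piv[lmp,lmy,lps,lpu,lpz,lsu,lyz,msu,pyz,rsu,rsy,ruy] rk=12  ker:psu,suy
∂1c = 0
c vs im∂2: residual ≠ 0 ⇒ not boundary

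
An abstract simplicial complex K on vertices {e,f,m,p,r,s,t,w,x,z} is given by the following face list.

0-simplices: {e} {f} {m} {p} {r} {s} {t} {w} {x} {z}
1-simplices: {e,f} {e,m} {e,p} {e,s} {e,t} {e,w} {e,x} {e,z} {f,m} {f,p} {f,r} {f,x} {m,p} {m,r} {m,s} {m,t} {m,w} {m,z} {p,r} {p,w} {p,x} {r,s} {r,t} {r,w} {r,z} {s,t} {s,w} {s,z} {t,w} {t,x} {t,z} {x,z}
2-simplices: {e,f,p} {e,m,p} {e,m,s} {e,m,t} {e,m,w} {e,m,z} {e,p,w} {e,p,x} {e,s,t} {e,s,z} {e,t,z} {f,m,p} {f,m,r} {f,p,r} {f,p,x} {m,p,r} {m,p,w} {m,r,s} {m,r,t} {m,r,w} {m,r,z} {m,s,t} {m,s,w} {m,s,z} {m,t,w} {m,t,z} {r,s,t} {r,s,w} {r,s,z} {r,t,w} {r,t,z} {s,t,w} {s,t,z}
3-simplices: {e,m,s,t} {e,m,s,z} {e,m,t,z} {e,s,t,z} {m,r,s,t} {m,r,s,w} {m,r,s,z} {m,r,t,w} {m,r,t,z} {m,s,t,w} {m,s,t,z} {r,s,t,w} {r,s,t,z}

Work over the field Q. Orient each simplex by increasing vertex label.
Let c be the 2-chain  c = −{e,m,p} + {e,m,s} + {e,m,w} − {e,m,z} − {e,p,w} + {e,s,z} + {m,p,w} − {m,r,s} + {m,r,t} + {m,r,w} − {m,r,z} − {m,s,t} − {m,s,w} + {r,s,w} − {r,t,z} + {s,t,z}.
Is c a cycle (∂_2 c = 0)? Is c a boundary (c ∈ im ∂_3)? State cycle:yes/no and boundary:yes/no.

cycle:yes boundary:no

n_0=10 n_1=32 n_2=33 n_3=13  [Q]
∂1: piv[ef,em,ep,es,et,ew,ex,ez,fr] rk=9  ker:fm,fp,fx,mp,mr,ms,mt,mw,mz,pr,pw,px,rs,rt,rw,rz,st,sw,sz,tw,tx,tz,xz
∂2: piv[efp,emp,ems,emt,emw,emz,epw,epx,est,esz,etz,fmp,fmr,fpr,fpx,mrs,mrt,mrw,mrz,msw,mtw] rk=21  ker:mpr,mpw,mst,msz,mtz,rst,rsw,rsz,rtw,rtz,stw,stz
∂3: piv[emst,emsz,emtz,estz,mrst,mrsw,mrsz,mrtw,mrtz,mstw] rk=10  ker:mstz,rstw,rstz
∂2c = 0
c vs im∂3: residual ≠ 0 ⇒ not boundary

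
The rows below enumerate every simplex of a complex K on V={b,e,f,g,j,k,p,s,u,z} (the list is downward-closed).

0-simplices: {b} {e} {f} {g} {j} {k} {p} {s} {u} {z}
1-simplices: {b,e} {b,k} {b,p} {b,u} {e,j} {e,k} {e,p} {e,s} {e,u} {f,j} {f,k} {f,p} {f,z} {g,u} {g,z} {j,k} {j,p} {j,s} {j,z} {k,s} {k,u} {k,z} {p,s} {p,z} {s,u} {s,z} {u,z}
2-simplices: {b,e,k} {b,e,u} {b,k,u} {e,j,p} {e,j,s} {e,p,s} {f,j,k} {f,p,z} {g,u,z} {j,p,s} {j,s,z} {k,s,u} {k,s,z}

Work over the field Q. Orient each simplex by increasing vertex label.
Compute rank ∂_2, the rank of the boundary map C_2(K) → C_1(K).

n_0=10 n_1=27 n_2=13  [Q]
∂1: piv[be,bk,bp,bu,ej,es,fj,fz,gu] rk=9  ker:ek,ep,eu,fk,fp,gz,jk,jp,js,jz,ks,ku,kz,ps,pz,su,sz,uz
∂2: piv[bek,beu,bku,ejp,ejs,eps,fjk,fpz,guz,jsz,ksu,ksz] rk=12  ker:jps
rk∂_2=12

rank∂_2=12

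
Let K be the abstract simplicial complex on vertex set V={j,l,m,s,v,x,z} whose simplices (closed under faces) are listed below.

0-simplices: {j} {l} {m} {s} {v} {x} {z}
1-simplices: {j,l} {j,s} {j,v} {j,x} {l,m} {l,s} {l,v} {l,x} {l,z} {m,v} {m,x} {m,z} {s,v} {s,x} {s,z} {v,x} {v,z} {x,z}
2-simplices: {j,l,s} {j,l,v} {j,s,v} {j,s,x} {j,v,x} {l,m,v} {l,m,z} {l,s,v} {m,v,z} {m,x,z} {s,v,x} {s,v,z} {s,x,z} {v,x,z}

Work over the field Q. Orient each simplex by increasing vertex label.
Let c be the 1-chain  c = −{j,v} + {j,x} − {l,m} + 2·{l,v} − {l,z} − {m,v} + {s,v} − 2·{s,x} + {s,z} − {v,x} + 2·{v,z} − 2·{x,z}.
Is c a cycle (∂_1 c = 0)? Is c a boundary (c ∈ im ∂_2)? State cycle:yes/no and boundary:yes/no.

n_0=7 n_1=18 n_2=14  [Q]
∂1: piv[jl,js,jv,jx,lm,lz] rk=6  ker:ls,lv,lx,mv,mx,mz,sv,sx,sz,vx,vz,xz
∂2: piv[jls,jlv,jsv,jsx,jvx,lmv,lmz,mvz,mxz,svz,sxz] rk=11  ker:lsv,svx,vxz
∂1c = 0
c vs im∂2: reduces to 0 ⇒ boundary

cycle:yes boundary:yes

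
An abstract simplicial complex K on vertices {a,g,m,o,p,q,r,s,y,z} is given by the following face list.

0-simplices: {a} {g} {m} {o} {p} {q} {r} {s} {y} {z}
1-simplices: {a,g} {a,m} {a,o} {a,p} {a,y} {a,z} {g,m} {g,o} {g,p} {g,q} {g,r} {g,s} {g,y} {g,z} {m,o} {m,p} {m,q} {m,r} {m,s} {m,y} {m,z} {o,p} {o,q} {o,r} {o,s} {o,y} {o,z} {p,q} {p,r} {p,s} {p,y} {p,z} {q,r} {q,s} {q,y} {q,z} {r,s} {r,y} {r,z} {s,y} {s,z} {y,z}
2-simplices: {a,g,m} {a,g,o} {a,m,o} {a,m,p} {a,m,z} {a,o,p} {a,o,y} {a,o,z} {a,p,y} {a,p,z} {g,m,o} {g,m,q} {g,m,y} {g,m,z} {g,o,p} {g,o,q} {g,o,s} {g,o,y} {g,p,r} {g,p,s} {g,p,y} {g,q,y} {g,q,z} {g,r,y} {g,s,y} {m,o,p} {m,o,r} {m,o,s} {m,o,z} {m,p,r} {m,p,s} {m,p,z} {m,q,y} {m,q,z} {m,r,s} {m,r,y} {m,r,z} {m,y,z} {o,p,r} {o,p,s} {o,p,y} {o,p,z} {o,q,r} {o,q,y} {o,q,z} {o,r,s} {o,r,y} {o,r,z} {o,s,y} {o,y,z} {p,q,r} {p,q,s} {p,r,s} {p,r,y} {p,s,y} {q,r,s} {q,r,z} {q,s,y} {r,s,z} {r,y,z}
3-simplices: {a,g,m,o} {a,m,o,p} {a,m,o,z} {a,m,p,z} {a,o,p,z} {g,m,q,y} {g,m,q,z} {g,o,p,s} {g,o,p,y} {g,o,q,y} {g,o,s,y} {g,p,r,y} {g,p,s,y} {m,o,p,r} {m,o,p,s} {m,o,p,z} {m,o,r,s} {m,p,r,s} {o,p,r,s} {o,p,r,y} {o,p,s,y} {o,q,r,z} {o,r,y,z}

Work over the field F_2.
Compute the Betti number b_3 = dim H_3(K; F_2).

b_3=3

n_0=10 n_1=42 n_2=60 n_3=23  [Z2]
∂1: piv[ag,am,ao,ap,ay,az,gq,gr,gs] rk=9  ker:gm,go,gp,gy,gz,mo,mp,mq,mr,ms,my,mz,op,oq,or,os,oy,oz,pq,pr,ps,py,pz,qr,qs,qy,qz,rs,ry,rz,sy,sz,yz
∂2: piv[agm,ago,amo,amp,amz,aop,aoy,aoz,apy,apz,gmq,gmy,gmz,gop,goq,gos,goy,gpr,gps,gqy,gqz,gry,gsy,mor,mos,mpr,mrs,mrz,myz,oqr,pqr,pqs,rsz] rk=33  ker:gmo,gpy,mop,moz,mps,mpz,mqy,mqz,mry,opr,ops,opy,opz,oqy,oqz,ors,ory,orz,osy,oyz,prs,pry,psy,qrs,qrz,qsy,ryz
∂3: piv[agmo,amop,amoz,ampz,aopz,gmqy,gmqz,gops,gopy,goqy,gosy,gpry,gpsy,mopr,mops,mors,mprs,opry,oqrz,oryz] rk=20  ker:mopz,oprs,opsy
b_3=(23−20)−0=3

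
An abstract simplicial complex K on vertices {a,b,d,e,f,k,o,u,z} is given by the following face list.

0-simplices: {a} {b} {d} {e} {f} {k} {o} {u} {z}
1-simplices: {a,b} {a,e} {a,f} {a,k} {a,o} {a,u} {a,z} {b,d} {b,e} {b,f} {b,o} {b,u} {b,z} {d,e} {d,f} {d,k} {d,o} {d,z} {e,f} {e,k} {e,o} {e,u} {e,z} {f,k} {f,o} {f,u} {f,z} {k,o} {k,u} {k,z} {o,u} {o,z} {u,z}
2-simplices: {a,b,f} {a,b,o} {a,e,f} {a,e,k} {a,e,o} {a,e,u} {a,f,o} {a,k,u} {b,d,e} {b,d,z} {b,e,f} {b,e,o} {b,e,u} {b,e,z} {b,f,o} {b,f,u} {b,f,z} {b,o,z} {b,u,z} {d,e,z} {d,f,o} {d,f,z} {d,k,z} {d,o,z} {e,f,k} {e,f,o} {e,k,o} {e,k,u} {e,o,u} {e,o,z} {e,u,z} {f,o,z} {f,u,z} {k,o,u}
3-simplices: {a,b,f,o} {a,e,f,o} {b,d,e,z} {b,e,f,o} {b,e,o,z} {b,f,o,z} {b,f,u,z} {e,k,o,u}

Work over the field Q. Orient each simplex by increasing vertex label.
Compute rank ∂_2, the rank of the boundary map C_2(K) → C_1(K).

rank∂_2=23

n_0=9 n_1=33 n_2=34 n_3=8  [Q]
∂1: piv[ab,ae,af,ak,ao,au,az,bd] rk=8  ker:be,bf,bo,bu,bz,de,df,dk,do,dz,ef,ek,eo,eu,ez,fk,fo,fu,fz,ko,ku,kz,ou,oz,uz
∂2: piv[abf,abo,aef,aek,aeo,aeu,afo,aku,bde,bdz,bef,beu,bez,bfu,bfz,boz,buz,dfo,dfz,dkz,efk,eko,eou] rk=23  ker:beo,bfo,dez,doz,efo,eku,eoz,euz,foz,fuz,kou
∂3: piv[abfo,aefo,bdez,befo,beoz,bfoz,bfuz,ekou] rk=8
rk∂_2=23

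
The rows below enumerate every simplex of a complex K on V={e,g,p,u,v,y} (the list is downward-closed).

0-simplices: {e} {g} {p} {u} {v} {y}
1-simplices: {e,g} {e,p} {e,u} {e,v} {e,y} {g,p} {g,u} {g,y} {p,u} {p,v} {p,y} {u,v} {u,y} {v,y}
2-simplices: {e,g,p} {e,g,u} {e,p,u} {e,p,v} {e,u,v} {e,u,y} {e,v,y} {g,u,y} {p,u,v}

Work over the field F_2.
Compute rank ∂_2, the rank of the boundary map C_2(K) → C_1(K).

rank∂_2=8

n_0=6 n_1=14 n_2=9  [Z2]
∂1: piv[eg,ep,eu,ev,ey] rk=5  ker:gp,gu,gy,pu,pv,py,uv,uy,vy
∂2: piv[egp,egu,epu,epv,euv,euy,evy,guy] rk=8  ker:puv
rk∂_2=8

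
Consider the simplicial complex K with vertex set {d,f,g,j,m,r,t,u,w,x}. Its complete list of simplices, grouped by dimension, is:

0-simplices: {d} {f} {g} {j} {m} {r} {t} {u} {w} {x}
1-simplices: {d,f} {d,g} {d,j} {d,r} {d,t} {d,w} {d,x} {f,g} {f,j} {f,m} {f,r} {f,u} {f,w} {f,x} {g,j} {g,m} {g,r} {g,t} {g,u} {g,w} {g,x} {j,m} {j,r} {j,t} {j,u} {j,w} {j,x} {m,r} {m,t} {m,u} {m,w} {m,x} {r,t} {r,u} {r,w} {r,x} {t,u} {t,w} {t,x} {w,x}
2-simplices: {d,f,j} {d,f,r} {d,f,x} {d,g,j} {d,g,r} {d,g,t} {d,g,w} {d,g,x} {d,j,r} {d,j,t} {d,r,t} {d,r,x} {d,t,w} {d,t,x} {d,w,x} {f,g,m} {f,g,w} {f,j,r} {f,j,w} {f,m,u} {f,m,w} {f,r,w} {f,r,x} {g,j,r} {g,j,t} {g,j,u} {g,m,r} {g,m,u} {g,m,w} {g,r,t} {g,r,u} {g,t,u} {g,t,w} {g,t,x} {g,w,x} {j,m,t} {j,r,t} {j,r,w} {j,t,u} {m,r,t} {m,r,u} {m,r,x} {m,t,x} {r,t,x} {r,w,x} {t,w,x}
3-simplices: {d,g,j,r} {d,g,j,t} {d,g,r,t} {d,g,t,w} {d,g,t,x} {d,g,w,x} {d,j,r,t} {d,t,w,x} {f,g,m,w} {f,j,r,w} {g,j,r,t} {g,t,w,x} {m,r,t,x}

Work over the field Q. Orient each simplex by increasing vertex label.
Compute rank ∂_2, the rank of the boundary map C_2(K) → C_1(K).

rank∂_2=30

n_0=10 n_1=40 n_2=46 n_3=13  [Q]
∂1: piv[df,dg,dj,dr,dt,dw,dx,fm,fu] rk=9  ker:fg,fj,fr,fw,fx,gj,gm,gr,gt,gu,gw,gx,jm,jr,jt,ju,jw,jx,mr,mt,mu,mw,mx,rt,ru,rw,rx,tu,tw,tx,wx
∂2: piv[dfj,dfr,dfx,dgj,dgr,dgt,dgw,dgx,djr,djt,drt,drx,dtw,dtx,dwx,fgm,fgw,fjw,fmu,fmw,frw,gju,gmr,gmu,gru,gtu,jmt,mrt,mrx,rwx] rk=30  ker:fjr,frx,gjr,gjt,gmw,grt,gtw,gtx,gwx,jrt,jrw,jtu,mru,mtx,rtx,twx
∂3: piv[dgjr,dgjt,dgrt,dgtw,dgtx,dgwx,djrt,dtwx,fgmw,fjrw,mrtx] rk=11  ker:gjrt,gtwx
rk∂_2=30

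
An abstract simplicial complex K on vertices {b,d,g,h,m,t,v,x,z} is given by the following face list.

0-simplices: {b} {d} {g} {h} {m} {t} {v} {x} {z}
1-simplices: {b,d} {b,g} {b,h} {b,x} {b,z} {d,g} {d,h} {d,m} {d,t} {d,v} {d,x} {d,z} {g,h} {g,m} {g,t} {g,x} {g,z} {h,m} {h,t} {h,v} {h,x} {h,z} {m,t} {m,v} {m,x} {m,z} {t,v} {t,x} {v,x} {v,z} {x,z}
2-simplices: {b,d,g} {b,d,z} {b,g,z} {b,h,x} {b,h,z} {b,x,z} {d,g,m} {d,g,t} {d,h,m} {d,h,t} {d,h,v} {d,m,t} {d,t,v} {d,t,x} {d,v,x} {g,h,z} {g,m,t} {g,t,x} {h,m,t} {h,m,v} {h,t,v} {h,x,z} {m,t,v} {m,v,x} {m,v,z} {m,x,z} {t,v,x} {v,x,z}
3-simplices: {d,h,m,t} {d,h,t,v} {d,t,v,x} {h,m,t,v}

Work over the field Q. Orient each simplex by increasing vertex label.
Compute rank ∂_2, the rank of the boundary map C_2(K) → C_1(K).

n_0=9 n_1=31 n_2=28 n_3=4  [Q]
∂1: piv[bd,bg,bh,bx,bz,dm,dt,dv] rk=8  ker:dg,dh,dx,dz,gh,gm,gt,gx,gz,hm,ht,hv,hx,hz,mt,mv,mx,mz,tv,tx,vx,vz,xz
∂2: piv[bdg,bdz,bgz,bhx,bhz,bxz,dgm,dgt,dhm,dht,dhv,dmt,dtv,dtx,dvx,ghz,gtx,hmv,mvx,mvz,mxz] rk=21  ker:gmt,hmt,htv,hxz,mtv,tvx,vxz
∂3: piv[dhmt,dhtv,dtvx,hmtv] rk=4
rk∂_2=21

rank∂_2=21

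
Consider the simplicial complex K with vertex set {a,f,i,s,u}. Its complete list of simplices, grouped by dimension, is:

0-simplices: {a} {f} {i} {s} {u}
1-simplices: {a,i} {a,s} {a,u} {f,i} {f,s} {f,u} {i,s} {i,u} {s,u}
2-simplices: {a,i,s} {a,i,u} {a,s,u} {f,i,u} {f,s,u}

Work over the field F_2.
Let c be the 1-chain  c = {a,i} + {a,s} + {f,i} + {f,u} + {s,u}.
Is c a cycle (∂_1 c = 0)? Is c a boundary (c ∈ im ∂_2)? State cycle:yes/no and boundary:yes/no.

n_0=5 n_1=9 n_2=5  [Z2]
∂1: piv[ai,as,au,fi] rk=4  ker:fs,fu,is,iu,su
∂2: piv[ais,aiu,asu,fiu,fsu] rk=5
∂1c = 0
c vs im∂2: reduces to 0 ⇒ boundary

cycle:yes boundary:yes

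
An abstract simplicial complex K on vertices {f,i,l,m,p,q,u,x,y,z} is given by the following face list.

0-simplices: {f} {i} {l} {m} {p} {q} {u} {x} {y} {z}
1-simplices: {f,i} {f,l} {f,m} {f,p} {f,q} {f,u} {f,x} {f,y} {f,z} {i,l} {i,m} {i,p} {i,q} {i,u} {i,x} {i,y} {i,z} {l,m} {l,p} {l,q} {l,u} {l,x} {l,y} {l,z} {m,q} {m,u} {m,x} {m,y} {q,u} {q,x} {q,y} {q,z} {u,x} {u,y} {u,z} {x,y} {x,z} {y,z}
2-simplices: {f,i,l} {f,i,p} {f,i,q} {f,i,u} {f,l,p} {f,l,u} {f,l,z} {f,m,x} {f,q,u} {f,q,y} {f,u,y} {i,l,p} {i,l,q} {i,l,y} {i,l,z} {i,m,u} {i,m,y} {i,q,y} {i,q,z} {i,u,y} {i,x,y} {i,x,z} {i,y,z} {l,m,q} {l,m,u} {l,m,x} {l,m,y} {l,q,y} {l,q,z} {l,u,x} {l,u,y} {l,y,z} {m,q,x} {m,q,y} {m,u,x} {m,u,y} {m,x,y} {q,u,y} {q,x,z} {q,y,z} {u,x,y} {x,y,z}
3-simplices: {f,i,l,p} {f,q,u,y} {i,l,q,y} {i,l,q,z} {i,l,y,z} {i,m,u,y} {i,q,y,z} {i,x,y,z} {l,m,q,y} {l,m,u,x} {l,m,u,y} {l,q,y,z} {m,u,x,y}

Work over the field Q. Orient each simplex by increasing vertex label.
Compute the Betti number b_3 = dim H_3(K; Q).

n_0=10 n_1=38 n_2=42 n_3=13  [Q]
∂1: piv[fi,fl,fm,fp,fq,fu,fx,fy,fz] rk=9  ker:il,im,ip,iq,iu,ix,iy,iz,lm,lp,lq,lu,lx,ly,lz,mq,mu,mx,my,qu,qx,qy,qz,ux,uy,uz,xy,xz,yz
∂2: piv[fil,fip,fiq,fiu,flp,flu,flz,fmx,fqu,fqy,fuy,ilq,ily,ilz,imu,imy,iqy,iqz,ixy,ixz,iyz,lmq,lmu,lmx,lux,mqx,mxy] rk=27  ker:ilp,iuy,lmy,lqy,lqz,luy,lyz,mqy,mux,muy,quy,qxz,qyz,uxy,xyz
∂3: piv[filp,fquy,ilqy,ilqz,ilyz,imuy,iqyz,ixyz,lmqy,lmux,lmuy,muxy] rk=12  ker:lqyz
b_3=(13−12)−0=1

b_3=1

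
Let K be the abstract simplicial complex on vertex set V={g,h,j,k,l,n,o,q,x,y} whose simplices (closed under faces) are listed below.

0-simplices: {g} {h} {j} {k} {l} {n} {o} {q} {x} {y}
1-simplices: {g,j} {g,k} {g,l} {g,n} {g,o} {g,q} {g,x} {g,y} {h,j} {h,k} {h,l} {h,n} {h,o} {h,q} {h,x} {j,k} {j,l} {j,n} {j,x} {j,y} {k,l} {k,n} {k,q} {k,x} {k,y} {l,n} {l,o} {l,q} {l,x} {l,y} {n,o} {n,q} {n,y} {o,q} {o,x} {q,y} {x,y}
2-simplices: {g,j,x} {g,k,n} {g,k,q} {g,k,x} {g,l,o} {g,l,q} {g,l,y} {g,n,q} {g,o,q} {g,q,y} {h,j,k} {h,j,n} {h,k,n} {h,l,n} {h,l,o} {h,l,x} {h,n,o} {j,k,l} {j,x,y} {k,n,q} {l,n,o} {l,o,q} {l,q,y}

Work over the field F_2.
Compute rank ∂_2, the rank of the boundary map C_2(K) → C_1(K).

rank∂_2=19

n_0=10 n_1=37 n_2=23  [Z2]
∂1: piv[gj,gk,gl,gn,go,gq,gx,gy,hj] rk=9  ker:hk,hl,hn,ho,hq,hx,jk,jl,jn,jx,jy,kl,kn,kq,kx,ky,ln,lo,lq,lx,ly,no,nq,ny,oq,ox,qy,xy
∂2: piv[gjx,gkn,gkq,gkx,glo,glq,gly,gnq,goq,gqy,hjk,hjn,hkn,hln,hlo,hlx,hno,jkl,jxy] rk=19  ker:knq,lno,loq,lqy
rk∂_2=19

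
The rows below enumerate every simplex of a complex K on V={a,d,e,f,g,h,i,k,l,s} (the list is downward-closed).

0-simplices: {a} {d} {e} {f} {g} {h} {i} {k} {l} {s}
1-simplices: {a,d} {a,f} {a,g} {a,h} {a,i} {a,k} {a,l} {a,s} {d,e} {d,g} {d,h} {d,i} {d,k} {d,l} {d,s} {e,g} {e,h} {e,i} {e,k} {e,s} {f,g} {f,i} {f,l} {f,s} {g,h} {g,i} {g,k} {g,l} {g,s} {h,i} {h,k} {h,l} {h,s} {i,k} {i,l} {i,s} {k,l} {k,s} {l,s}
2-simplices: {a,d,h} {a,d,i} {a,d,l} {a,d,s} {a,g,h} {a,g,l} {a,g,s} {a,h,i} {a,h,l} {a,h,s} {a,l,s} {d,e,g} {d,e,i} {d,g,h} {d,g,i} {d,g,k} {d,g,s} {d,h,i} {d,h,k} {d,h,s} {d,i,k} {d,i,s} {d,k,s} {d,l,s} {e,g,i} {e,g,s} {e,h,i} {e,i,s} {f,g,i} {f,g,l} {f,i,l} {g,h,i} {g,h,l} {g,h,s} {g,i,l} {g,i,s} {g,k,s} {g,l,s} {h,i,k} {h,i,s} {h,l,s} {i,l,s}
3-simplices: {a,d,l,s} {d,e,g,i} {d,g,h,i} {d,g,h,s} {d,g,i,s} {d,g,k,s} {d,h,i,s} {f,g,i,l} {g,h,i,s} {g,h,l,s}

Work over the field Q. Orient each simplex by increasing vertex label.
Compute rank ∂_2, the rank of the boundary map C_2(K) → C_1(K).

rank∂_2=25

n_0=10 n_1=39 n_2=42 n_3=10  [Q]
∂1: piv[ad,af,ag,ah,ai,ak,al,as,de] rk=9  ker:dg,dh,di,dk,dl,ds,eg,eh,ei,ek,es,fg,fi,fl,fs,gh,gi,gk,gl,gs,hi,hk,hl,hs,ik,il,is,kl,ks,ls
∂2: piv[adh,adi,adl,ads,agh,agl,ags,ahi,ahl,ahs,als,deg,dei,dgh,dgi,dgk,dhk,dik,dis,dks,egs,ehi,fgi,fgl,fil] rk=25  ker:dgs,dhi,dhs,dls,egi,eis,ghi,ghl,ghs,gil,gis,gks,gls,hik,his,hls,ils
∂3: piv[adls,degi,dghi,dghs,dgis,dgks,dhis,fgil,ghls] rk=9  ker:ghis
rk∂_2=25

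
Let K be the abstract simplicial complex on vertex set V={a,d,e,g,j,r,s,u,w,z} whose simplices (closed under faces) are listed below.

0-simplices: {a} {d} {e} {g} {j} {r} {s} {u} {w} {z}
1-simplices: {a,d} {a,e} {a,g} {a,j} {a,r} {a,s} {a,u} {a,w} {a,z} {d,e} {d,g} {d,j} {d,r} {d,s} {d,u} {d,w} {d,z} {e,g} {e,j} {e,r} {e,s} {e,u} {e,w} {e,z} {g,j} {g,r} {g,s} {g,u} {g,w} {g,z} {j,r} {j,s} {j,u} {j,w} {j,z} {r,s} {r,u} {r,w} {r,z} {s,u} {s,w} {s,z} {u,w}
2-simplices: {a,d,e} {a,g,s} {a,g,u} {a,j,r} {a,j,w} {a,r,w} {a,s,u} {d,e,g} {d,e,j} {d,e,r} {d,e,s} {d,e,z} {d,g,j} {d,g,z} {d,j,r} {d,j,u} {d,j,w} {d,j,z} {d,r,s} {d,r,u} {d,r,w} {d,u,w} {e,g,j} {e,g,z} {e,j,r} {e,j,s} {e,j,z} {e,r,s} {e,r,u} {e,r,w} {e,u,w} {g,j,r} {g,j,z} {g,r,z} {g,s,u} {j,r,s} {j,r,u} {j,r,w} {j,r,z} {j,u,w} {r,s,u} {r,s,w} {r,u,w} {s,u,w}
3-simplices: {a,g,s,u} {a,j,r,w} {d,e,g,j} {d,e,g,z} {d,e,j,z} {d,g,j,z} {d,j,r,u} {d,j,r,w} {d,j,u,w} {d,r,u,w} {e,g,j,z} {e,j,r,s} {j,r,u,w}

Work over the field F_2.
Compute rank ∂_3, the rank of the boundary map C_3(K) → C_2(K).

rank∂_3=11

n_0=10 n_1=43 n_2=44 n_3=13  [Z2]
∂1: piv[ad,ae,ag,aj,ar,as,au,aw,az] rk=9  ker:de,dg,dj,dr,ds,du,dw,dz,eg,ej,er,es,eu,ew,ez,gj,gr,gs,gu,gw,gz,jr,js,ju,jw,jz,rs,ru,rw,rz,su,sw,sz,uw
∂2: piv[ade,ags,agu,ajr,ajw,arw,asu,deg,dej,der,des,dez,dgj,dgz,djr,dju,djw,djz,drs,dru,duw,ejs,eru,erw,gjr,grz,rsu,rsw] rk=28  ker:drw,egj,egz,ejr,ejz,ers,euw,gjz,gsu,jrs,jru,jrw,jrz,juw,ruw,suw
∂3: piv[agsu,ajrw,degj,degz,dejz,dgjz,djru,djrw,djuw,druw,ejrs] rk=11  ker:egjz,jruw
rk∂_3=11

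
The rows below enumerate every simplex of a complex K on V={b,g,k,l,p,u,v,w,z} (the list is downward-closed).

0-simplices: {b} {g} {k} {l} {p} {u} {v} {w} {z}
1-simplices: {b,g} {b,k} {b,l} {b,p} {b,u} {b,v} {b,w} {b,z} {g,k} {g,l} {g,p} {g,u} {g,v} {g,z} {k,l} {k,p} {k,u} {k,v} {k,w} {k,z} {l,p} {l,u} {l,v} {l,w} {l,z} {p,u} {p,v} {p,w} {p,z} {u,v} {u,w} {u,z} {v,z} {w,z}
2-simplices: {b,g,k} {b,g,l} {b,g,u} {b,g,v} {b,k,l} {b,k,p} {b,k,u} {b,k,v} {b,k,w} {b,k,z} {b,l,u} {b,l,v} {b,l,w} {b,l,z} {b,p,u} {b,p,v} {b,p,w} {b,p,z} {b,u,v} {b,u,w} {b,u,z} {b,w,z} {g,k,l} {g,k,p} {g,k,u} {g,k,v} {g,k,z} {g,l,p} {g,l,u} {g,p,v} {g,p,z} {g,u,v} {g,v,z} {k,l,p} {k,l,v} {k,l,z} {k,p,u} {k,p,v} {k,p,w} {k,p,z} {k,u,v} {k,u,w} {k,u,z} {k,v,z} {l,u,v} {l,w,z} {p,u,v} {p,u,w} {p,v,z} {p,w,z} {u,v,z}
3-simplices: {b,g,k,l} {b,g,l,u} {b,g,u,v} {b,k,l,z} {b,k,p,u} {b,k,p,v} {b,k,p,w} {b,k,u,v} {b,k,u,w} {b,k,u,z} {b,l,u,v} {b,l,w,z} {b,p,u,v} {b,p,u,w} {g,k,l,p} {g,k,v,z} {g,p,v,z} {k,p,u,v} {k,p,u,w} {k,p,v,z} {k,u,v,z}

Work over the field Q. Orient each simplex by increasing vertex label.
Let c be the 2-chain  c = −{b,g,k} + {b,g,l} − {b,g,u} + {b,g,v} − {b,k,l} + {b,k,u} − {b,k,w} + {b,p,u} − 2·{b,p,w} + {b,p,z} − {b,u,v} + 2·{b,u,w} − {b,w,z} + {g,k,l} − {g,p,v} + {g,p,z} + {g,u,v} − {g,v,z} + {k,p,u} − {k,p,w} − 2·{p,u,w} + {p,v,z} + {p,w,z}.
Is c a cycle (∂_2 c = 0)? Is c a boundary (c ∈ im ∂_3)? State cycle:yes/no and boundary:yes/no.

cycle:yes boundary:no

n_0=9 n_1=34 n_2=51 n_3=21  [Q]
∂1: piv[bg,bk,bl,bp,bu,bv,bw,bz] rk=8  ker:gk,gl,gp,gu,gv,gz,kl,kp,ku,kv,kw,kz,lp,lu,lv,lw,lz,pu,pv,pw,pz,uv,uw,uz,vz,wz
∂2: piv[bgk,bgl,bgu,bgv,bkl,bkp,bku,bkv,bkw,bkz,blu,blv,blw,blz,bpu,bpv,bpw,bpz,buv,buw,buz,bwz,gkp,gkz,glp,gvz] rk=26  ker:gkl,gku,gkv,glu,gpv,gpz,guv,klp,klv,klz,kpu,kpv,kpw,kpz,kuv,kuw,kuz,kvz,luv,lwz,puv,puw,pvz,pwz,uvz
∂3: piv[bgkl,bglu,bguv,bklz,bkpu,bkpv,bkpw,bkuv,bkuw,bkuz,bluv,blwz,bpuv,bpuw,gklp,gkvz,gpvz,kpvz,kuvz] rk=19  ker:kpuv,kpuw
∂2c = 0
c vs im∂3: residual ≠ 0 ⇒ not boundary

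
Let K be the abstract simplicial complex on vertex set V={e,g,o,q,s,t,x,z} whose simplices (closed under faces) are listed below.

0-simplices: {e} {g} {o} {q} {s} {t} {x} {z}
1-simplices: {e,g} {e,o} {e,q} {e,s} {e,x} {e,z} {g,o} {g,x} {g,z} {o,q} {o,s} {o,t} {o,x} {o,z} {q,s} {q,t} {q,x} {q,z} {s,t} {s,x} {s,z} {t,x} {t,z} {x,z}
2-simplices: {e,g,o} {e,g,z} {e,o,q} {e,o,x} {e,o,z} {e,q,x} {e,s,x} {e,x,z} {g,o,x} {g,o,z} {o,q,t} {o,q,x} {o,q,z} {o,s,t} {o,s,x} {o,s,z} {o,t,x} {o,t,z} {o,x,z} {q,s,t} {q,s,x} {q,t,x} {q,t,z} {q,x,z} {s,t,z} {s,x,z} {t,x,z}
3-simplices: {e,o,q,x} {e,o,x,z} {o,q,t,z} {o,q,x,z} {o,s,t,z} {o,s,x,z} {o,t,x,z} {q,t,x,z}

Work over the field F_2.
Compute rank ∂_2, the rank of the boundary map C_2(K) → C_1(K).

n_0=8 n_1=24 n_2=27 n_3=8  [Z2]
∂1: piv[eg,eo,eq,es,ex,ez,ot] rk=7  ker:go,gx,gz,oq,os,ox,oz,qs,qt,qx,qz,st,sx,sz,tx,tz,xz
∂2: piv[ego,egz,eoq,eox,eoz,eqx,esx,exz,gox,oqt,oqz,ost,osx,osz,otx,otz,qst] rk=17  ker:goz,oqx,oxz,qsx,qtx,qtz,qxz,stz,sxz,txz
∂3: piv[eoqx,eoxz,oqtz,oqxz,ostz,osxz,otxz,qtxz] rk=8
rk∂_2=17

rank∂_2=17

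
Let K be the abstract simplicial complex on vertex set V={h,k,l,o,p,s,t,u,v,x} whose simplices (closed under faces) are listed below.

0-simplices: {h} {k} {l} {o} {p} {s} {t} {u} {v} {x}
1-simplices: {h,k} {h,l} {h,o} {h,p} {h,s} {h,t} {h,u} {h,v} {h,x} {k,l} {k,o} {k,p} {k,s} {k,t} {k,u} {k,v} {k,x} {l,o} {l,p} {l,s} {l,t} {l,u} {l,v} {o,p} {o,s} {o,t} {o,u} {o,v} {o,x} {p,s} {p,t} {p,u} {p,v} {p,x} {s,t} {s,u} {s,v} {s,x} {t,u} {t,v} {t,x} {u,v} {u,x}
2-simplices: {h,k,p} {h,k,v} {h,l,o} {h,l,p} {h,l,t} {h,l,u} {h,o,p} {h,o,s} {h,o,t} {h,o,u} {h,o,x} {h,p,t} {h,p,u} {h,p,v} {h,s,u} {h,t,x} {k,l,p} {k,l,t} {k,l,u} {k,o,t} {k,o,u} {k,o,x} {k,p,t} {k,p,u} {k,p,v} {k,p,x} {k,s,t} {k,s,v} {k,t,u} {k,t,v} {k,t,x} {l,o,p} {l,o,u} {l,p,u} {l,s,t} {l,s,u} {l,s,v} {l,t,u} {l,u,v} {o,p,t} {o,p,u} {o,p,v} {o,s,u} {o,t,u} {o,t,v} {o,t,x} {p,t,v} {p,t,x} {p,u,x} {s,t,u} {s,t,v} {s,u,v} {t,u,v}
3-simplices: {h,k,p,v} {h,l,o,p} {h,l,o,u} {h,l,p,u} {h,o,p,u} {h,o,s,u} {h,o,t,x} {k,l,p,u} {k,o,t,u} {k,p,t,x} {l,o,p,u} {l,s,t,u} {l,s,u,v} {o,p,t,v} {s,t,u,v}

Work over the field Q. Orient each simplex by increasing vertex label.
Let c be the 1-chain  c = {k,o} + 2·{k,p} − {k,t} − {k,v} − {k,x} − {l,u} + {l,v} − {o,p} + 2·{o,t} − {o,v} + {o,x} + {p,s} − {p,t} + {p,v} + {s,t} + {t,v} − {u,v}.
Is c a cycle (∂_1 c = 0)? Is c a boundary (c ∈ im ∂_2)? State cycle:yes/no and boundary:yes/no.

cycle:yes boundary:no

n_0=10 n_1=43 n_2=53 n_3=15  [Q]
∂1: piv[hk,hl,ho,hp,hs,ht,hu,hv,hx] rk=9  ker:kl,ko,kp,ks,kt,ku,kv,kx,lo,lp,ls,lt,lu,lv,op,os,ot,ou,ov,ox,ps,pt,pu,pv,px,st,su,sv,sx,tu,tv,tx,uv,ux
∂2: piv[hkp,hkv,hlo,hlp,hlt,hlu,hop,hos,hot,hou,hox,hpt,hpu,hpv,hsu,htx,klp,klt,klu,kot,kox,kpx,kst,ksv,ktu,ktv,lst,lsu,lsv,luv,opv,pux] rk=32  ker:kou,kpt,kpu,kpv,ktx,lop,lou,lpu,ltu,opt,opu,osu,otu,otv,otx,ptv,ptx,stu,stv,suv,tuv
∂3: piv[hkpv,hlop,hlou,hlpu,hopu,hosu,hotx,klpu,kotu,kptx,lstu,lsuv,optv,stuv] rk=14  ker:lopu
∂1c = 0
c vs im∂2: residual ≠ 0 ⇒ not boundary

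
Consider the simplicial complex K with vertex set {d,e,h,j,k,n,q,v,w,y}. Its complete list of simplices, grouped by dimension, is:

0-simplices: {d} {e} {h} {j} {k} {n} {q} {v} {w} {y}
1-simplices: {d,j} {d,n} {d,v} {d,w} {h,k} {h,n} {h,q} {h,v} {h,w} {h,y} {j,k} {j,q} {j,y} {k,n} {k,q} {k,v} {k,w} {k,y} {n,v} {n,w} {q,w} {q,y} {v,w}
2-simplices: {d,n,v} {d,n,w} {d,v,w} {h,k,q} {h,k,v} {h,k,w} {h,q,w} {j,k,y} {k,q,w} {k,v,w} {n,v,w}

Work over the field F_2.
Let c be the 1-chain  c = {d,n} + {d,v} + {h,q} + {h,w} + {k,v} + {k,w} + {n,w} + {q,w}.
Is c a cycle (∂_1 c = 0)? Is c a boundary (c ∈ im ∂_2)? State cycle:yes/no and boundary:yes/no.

cycle:yes boundary:yes

n_0=10 n_1=23 n_2=11  [Z2]
∂1: piv[dj,dn,dv,dw,hk,hn,hq,hy] rk=8  ker:hv,hw,jk,jq,jy,kn,kq,kv,kw,ky,nv,nw,qw,qy,vw
∂2: piv[dnv,dnw,dvw,hkq,hkv,hkw,hqw,jky,kvw] rk=9  ker:kqw,nvw
∂1c = 0
c vs im∂2: reduces to 0 ⇒ boundary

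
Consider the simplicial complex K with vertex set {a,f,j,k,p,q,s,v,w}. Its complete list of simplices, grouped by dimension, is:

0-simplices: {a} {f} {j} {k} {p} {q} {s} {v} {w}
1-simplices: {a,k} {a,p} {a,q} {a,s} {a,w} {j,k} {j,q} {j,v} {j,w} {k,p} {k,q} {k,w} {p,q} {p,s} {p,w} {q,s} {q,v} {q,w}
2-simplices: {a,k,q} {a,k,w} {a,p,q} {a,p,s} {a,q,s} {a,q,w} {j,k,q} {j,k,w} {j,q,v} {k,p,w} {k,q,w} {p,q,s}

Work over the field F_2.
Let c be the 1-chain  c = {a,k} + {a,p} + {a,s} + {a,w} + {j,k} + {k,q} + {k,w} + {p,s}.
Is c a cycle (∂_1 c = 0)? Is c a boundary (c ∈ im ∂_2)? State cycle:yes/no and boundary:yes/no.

n_0=9 n_1=18 n_2=12  [Z2]
∂1: piv[ak,ap,aq,as,aw,jk,jv] rk=7  ker:jq,jw,kp,kq,kw,pq,ps,pw,qs,qv,qw
∂2: piv[akq,akw,apq,aps,aqs,aqw,jkq,jkw,jqv,kpw] rk=10  ker:kqw,pqs
∂1c = {j} + {q}

cycle:no boundary:no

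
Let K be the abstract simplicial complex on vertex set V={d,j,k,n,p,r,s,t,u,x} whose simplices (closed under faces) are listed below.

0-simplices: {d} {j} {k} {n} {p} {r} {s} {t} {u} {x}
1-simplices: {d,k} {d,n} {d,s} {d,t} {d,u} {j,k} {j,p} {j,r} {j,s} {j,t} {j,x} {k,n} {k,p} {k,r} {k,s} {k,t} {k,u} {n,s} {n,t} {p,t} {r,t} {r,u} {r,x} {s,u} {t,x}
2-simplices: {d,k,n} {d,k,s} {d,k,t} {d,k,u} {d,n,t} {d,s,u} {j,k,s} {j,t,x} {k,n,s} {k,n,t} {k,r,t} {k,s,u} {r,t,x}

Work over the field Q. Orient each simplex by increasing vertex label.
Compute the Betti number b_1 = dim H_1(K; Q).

n_0=10 n_1=25 n_2=13  [Q]
∂1: piv[dk,dn,ds,dt,du,jk,jp,jr,jx] rk=9  ker:js,jt,kn,kp,kr,ks,kt,ku,ns,nt,pt,rt,ru,rx,su,tx
∂2: piv[dkn,dks,dkt,dku,dnt,dsu,jks,jtx,kns,krt,rtx] rk=11  ker:knt,ksu
b_1=(25−9)−11=5

b_1=5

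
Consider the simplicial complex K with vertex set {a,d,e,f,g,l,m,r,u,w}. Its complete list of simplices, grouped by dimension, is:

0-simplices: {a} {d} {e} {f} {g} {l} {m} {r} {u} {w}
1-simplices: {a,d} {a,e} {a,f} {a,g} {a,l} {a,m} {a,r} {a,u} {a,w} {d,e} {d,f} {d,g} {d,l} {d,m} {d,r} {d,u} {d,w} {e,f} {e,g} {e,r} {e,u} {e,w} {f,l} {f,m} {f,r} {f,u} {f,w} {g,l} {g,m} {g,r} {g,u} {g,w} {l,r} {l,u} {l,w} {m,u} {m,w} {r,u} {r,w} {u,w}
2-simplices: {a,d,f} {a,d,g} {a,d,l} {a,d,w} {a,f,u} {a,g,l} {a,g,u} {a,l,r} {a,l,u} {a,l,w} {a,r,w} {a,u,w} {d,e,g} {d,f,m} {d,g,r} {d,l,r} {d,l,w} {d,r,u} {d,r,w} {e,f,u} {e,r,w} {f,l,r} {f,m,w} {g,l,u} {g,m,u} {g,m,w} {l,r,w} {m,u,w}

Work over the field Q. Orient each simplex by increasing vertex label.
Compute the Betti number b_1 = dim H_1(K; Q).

b_1=7

n_0=10 n_1=40 n_2=28  [Q]
∂1: piv[ad,ae,af,ag,al,am,ar,au,aw] rk=9  ker:de,df,dg,dl,dm,dr,du,dw,ef,eg,er,eu,ew,fl,fm,fr,fu,fw,gl,gm,gr,gu,gw,lr,lu,lw,mu,mw,ru,rw,uw
∂2: piv[adf,adg,adl,adw,afu,agl,agu,alr,alu,alw,arw,auw,deg,dfm,dgr,dlr,dru,efu,erw,flr,fmw,gmu,gmw,muw] rk=24  ker:dlw,drw,glu,lrw
b_1=(40−9)−24=7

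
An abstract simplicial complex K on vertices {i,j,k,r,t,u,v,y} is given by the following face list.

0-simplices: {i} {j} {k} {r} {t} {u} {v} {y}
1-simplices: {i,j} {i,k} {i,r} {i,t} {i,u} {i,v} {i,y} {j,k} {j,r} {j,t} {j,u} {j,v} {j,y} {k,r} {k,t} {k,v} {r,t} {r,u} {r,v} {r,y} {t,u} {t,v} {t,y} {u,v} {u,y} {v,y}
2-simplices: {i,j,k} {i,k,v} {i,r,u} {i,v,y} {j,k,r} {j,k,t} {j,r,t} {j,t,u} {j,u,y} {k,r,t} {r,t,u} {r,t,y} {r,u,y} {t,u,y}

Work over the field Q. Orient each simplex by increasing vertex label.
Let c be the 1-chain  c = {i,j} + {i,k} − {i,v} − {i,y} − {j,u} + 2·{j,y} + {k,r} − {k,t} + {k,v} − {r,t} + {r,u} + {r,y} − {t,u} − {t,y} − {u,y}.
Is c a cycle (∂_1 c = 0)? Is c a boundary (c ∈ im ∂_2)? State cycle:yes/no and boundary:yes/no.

cycle:yes boundary:no

n_0=8 n_1=26 n_2=14  [Q]
∂1: piv[ij,ik,ir,it,iu,iv,iy] rk=7  ker:jk,jr,jt,ju,jv,jy,kr,kt,kv,rt,ru,rv,ry,tu,tv,ty,uv,uy,vy
∂2: piv[ijk,ikv,iru,ivy,jkr,jkt,jrt,jtu,juy,rtu,rty,ruy] rk=12  ker:krt,tuy
∂1c = 0
c vs im∂2: residual ≠ 0 ⇒ not boundary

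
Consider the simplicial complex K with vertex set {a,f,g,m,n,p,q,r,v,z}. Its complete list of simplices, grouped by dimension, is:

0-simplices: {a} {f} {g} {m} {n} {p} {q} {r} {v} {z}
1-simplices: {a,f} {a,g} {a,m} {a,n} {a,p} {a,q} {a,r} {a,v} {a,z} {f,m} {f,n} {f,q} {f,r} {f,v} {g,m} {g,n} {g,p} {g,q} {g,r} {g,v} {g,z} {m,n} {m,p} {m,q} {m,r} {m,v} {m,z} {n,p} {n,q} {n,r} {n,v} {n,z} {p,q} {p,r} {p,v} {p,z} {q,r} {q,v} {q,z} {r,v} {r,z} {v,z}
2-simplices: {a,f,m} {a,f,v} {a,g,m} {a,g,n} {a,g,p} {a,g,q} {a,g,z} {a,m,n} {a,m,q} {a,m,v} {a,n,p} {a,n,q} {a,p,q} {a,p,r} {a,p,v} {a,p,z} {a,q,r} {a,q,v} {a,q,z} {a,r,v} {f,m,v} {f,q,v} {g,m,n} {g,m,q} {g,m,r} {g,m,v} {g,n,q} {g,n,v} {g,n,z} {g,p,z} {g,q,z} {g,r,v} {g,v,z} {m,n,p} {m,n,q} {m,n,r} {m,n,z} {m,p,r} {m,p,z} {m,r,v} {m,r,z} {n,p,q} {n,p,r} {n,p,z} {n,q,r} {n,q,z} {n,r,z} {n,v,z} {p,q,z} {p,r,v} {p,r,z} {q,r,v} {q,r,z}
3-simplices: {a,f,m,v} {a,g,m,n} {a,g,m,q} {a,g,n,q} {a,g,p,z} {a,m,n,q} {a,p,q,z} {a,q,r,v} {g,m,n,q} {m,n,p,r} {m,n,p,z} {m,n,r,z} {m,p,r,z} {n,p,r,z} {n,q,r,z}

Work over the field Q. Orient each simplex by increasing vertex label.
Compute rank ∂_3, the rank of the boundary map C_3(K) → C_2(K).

n_0=10 n_1=42 n_2=53 n_3=15  [Q]
∂1: piv[af,ag,am,an,ap,aq,ar,av,az] rk=9  ker:fm,fn,fq,fr,fv,gm,gn,gp,gq,gr,gv,gz,mn,mp,mq,mr,mv,mz,np,nq,nr,nv,nz,pq,pr,pv,pz,qr,qv,qz,rv,rz,vz
∂2: piv[afm,afv,agm,agn,agp,agq,agz,amn,amq,amv,anp,anq,apq,apr,apv,apz,aqr,aqv,aqz,arv,fqv,gmr,gmv,gnv,gnz,grv,gvz,mnp,mnr,mnz,mrz] rk=31  ker:fmv,gmn,gmq,gnq,gpz,gqz,mnq,mpr,mpz,mrv,npq,npr,npz,nqr,nqz,nrz,nvz,pqz,prv,prz,qrv,qrz
∂3: piv[afmv,agmn,agmq,agnq,agpz,amnq,apqz,aqrv,mnpr,mnpz,mnrz,mprz,nqrz] rk=13  ker:gmnq,nprz
rk∂_3=13

rank∂_3=13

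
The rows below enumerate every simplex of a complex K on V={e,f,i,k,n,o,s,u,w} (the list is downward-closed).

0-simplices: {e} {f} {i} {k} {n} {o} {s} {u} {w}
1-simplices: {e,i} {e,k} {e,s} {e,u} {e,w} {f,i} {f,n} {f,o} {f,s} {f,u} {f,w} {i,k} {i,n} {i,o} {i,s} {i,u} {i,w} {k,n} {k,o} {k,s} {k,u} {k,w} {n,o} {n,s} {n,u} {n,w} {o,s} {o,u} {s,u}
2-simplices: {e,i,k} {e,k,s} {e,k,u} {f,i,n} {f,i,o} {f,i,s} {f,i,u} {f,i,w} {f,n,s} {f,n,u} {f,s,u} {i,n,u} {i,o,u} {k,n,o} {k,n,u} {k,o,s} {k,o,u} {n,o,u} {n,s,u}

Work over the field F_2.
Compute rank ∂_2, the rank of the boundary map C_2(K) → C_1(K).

rank∂_2=16

n_0=9 n_1=29 n_2=19  [Z2]
∂1: piv[ei,ek,es,eu,ew,fi,fn,fo] rk=8  ker:fs,fu,fw,ik,in,io,is,iu,iw,kn,ko,ks,ku,kw,no,ns,nu,nw,os,ou,su
∂2: piv[eik,eks,eku,fin,fio,fis,fiu,fiw,fns,fnu,fsu,iou,kno,knu,kos,kou] rk=16  ker:inu,nou,nsu
rk∂_2=16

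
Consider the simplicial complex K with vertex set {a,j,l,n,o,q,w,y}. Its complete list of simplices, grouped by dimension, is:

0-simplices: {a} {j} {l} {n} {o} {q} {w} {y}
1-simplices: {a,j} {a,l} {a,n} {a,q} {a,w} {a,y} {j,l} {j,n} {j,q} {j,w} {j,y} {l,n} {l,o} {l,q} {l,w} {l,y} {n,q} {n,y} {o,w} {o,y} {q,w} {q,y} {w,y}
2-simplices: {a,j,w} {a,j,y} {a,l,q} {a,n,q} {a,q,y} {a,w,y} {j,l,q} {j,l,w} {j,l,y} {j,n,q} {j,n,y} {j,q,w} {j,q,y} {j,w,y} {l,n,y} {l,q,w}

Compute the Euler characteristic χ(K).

χ(K)=1

n_0=8 n_1=23 n_2=16
χ=+8−23+16=1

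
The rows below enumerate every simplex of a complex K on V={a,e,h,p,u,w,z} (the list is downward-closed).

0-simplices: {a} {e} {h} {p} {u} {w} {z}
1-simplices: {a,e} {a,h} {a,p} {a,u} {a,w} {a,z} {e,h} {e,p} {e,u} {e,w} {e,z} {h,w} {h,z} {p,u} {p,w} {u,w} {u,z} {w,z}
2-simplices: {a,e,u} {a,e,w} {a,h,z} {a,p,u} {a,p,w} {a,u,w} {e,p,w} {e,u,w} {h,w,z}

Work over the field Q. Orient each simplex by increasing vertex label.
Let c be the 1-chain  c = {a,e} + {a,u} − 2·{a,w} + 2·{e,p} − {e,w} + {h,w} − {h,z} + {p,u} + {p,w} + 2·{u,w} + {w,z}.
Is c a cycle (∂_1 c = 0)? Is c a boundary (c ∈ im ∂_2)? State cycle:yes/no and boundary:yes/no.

n_0=7 n_1=18 n_2=9  [Q]
∂1: piv[ae,ah,ap,au,aw,az] rk=6  ker:eh,ep,eu,ew,ez,hw,hz,pu,pw,uw,uz,wz
∂2: piv[aeu,aew,ahz,apu,apw,auw,epw,hwz] rk=8  ker:euw
∂1c = 0
c vs im∂2: reduces to 0 ⇒ boundary

cycle:yes boundary:yes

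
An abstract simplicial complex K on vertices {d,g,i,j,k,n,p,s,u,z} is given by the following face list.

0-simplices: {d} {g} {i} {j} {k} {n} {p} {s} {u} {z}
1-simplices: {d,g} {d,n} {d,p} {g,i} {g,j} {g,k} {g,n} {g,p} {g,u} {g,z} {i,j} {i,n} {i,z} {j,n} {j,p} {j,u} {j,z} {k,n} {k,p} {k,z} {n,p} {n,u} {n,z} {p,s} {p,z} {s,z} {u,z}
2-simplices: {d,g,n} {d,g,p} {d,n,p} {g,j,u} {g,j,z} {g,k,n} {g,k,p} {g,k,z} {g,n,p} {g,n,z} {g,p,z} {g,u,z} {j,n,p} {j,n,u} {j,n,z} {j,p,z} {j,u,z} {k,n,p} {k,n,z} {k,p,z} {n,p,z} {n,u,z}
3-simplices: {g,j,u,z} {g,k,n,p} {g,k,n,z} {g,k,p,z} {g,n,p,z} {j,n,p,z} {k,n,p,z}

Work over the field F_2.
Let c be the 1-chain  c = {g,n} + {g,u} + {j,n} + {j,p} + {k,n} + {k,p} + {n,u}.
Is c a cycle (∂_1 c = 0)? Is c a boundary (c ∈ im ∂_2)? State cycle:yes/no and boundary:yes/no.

cycle:yes boundary:yes

n_0=10 n_1=27 n_2=22 n_3=7  [Z2]
∂1: piv[dg,dn,dp,gi,gj,gk,gu,gz,ps] rk=9  ker:gn,gp,ij,in,iz,jn,jp,ju,jz,kn,kp,kz,np,nu,nz,pz,sz,uz
∂2: piv[dgn,dgp,dnp,gju,gjz,gkn,gkp,gkz,gnz,gpz,guz,jnp,jnu,jnz] rk=14  ker:gnp,jpz,juz,knp,knz,kpz,npz,nuz
∂3: piv[gjuz,gknp,gknz,gkpz,gnpz,jnpz] rk=6  ker:knpz
∂1c = 0
c vs im∂2: reduces to 0 ⇒ boundary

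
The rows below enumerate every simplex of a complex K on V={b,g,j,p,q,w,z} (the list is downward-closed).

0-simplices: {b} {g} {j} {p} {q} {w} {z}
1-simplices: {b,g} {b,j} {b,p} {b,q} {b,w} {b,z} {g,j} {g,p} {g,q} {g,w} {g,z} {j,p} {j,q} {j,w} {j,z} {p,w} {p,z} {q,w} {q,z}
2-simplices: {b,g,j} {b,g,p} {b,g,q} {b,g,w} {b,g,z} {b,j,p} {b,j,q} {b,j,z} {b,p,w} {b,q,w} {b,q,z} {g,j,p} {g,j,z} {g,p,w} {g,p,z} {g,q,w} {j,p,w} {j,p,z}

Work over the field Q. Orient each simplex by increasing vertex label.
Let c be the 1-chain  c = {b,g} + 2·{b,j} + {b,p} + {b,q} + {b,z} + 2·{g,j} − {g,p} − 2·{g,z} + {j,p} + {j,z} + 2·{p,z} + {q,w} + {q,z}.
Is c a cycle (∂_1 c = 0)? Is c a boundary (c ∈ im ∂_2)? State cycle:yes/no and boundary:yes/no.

cycle:no boundary:no

n_0=7 n_1=19 n_2=18  [Q]
∂1: piv[bg,bj,bp,bq,bw,bz] rk=6  ker:gj,gp,gq,gw,gz,jp,jq,jw,jz,pw,pz,qw,qz
∂2: piv[bgj,bgp,bgq,bgw,bgz,bjp,bjq,bjz,bpw,bqw,bqz,gpz,jpw] rk=13  ker:gjp,gjz,gpw,gqw,jpz
∂1c = −6·{b} + 2·{g} + 2·{j} − {p} − {q} + {w} + 3·{z}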